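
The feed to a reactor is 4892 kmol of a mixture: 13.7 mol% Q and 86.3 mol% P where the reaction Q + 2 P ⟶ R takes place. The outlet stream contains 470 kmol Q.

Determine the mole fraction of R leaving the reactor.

For Q: n = n₀ − 1ξ → 470 = 670.2 − 1ξ, giving ξ = 200.2 kmol.
Outlet amounts (n = n₀ + ν ξ):
  Q: 670.2 − 1(200.2) = 470
  P: 4222 − 2(200.2) = 3821
  R: 0 + 1(200.2) = 200.2
Total out = 4492 kmol; y_R = 200.2 / 4492 = 0.04457.

0.0446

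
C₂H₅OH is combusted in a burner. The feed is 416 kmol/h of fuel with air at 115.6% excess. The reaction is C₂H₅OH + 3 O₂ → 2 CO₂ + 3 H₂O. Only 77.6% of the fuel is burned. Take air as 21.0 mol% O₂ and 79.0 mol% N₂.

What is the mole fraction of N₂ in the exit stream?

0.747

Stoichiometric O₂ = 3 × 416 = 1248 kmol/h; O₂ fed = 1248 × 2.156 = 2691 kmol/h.
N₂ fed = 2691 × 79/21 = 10120 kmol/h.
Fuel reacted = 0.776 × 416 → ξ = 322.8 kmol/h.
Outlet (n = n₀ + ν ξ):
  C₂H₅OH: 416 − 1(322.8) = 93.18
  O₂: 2691 − 3(322.8) = 1722
  N₂: 10120 (inert)
  CO₂: 0 + 2(322.8) = 645.6
  H₂O: 0 + 3(322.8) = 968.4
Total out = 13550 kmol/h; y_N₂ = 10120 / 13550 = 0.7469.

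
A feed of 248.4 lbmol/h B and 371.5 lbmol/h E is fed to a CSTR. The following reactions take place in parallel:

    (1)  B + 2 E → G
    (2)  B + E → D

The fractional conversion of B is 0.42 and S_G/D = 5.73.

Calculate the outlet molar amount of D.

Conversion of B: B consumed = 0.42 × 248.4 = 104.3 lbmol/h = 1ξ₁ + 1ξ₂.
Selectivity: 1ξ₁ / (1ξ₂) = 5.73 → ξ₁ = 5.73 ξ₂.
Substitute: (1·5.73 + 1) ξ₂ = 104.3 → ξ₂ = 15.5 lbmol/h, ξ₁ = 88.83 lbmol/h.
Outlet amounts (n = n₀ + Σ ν·ξ):
  B: 248.4 − 1(88.83) − 1(15.5) = 144.1
  E: 371.5 − 2(88.83) − 1(15.5) = 178.3
  G: 0 + 1(88.83) = 88.83
  D: 0 + 1(15.5) = 15.5

15.5 lbmol/h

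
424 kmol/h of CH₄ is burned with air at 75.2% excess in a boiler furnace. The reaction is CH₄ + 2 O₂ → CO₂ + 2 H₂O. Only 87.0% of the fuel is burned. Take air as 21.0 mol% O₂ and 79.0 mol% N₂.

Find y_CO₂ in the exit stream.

0.0492

Stoichiometric O₂ = 2 × 424 = 848 kmol/h; O₂ fed = 848 × 1.752 = 1486 kmol/h.
N₂ fed = 1486 × 79/21 = 5589 kmol/h.
Fuel reacted = 0.87 × 424 → ξ = 368.9 kmol/h.
Outlet (n = n₀ + ν ξ):
  CH₄: 424 − 1(368.9) = 55.12
  O₂: 1486 − 2(368.9) = 747.9
  N₂: 5589 (inert)
  CO₂: 0 + 1(368.9) = 368.9
  H₂O: 0 + 2(368.9) = 737.8
Total out = 7499 kmol/h; y_CO₂ = 368.9 / 7499 = 0.04919.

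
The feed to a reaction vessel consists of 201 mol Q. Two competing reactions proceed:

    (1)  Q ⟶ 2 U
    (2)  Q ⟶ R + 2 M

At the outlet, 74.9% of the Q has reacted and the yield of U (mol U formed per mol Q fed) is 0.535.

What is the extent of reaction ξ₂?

ξ₂ = 96.8 mol

Yield of U: 2ξ₁ / 201 = 0.535 → ξ₁ = 53.77 mol.
Conversion of Q: 1ξ₁ + 1ξ₂ = 0.749 × 201 = 150.5 → ξ₂ = 96.78 mol.
Outlet amounts (n = n₀ + Σ ν·ξ):
  Q: 201 − 1(53.77) − 1(96.78) = 50.45
  U: 0 + 2(53.77) = 107.5
  R: 0 + 1(96.78) = 96.78
  M: 0 + 2(96.78) = 193.6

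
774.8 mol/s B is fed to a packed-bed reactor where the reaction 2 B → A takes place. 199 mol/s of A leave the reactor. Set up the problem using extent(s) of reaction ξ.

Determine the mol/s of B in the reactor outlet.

377 mol/s

For A: n = n₀ + 1ξ → 199 = 0 + 1ξ, giving ξ = 199 mol/s.
Outlet amounts (n = n₀ + ν ξ):
  B: 774.8 − 2(199) = 376.8
  A: 0 + 1(199) = 199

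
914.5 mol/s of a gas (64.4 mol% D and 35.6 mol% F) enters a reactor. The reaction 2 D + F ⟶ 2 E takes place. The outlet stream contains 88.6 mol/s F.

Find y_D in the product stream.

For F: n = n₀ − 1ξ → 88.6 = 325.6 − 1ξ, giving ξ = 237 mol/s.
Outlet amounts (n = n₀ + ν ξ):
  D: 588.9 − 2(237) = 115
  F: 325.6 − 1(237) = 88.6
  E: 0 + 2(237) = 473.9
Total out = 677.5 mol/s; y_D = 115 / 677.5 = 0.1698.

0.17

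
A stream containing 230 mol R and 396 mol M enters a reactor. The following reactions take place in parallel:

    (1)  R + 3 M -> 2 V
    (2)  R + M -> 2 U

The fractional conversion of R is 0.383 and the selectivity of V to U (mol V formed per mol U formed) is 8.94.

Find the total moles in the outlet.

468 mol

Conversion of R: R consumed = 0.383 × 230 = 88.09 mol = 1ξ₁ + 1ξ₂.
Selectivity: 2ξ₁ / (2ξ₂) = 8.94 → ξ₁ = 8.94 ξ₂.
Substitute: (1·8.94 + 1) ξ₂ = 88.09 → ξ₂ = 8.862 mol, ξ₁ = 79.23 mol.
Outlet amounts (n = n₀ + Σ ν·ξ):
  R: 230 − 1(79.23) − 1(8.862) = 141.9
  M: 396 − 3(79.23) − 1(8.862) = 149.5
  V: 0 + 2(79.23) = 158.5
  U: 0 + 2(8.862) = 17.72
Total out = 141.9 + 149.5 + 158.5 + 17.72 = 467.5 mol.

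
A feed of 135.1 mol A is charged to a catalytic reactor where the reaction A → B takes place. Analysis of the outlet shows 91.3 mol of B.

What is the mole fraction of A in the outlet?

For B: n = n₀ + 1ξ → 91.3 = 0 + 1ξ, giving ξ = 91.3 mol.
Outlet amounts (n = n₀ + ν ξ):
  A: 135.1 − 1(91.3) = 43.8
  B: 0 + 1(91.3) = 91.3
Total out = 135.1 mol; y_A = 43.8 / 135.1 = 0.3242.

0.324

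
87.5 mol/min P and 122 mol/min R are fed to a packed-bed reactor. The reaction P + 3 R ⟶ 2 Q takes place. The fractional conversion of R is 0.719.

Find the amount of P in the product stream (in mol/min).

58.3 mol/min

R reacted = 0.719 × 122 = 87.72 mol/min; ν_R = −3, so ξ = 87.72/3 = 29.24 mol/min.
Outlet amounts (n = n₀ + ν ξ):
  P: 87.5 − 1(29.24) = 58.26
  R: 122 − 3(29.24) = 34.28
  Q: 0 + 2(29.24) = 58.48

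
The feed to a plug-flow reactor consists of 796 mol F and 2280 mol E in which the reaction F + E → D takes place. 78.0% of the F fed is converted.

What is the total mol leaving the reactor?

2460 mol

F reacted = 0.78 × 796 = 620.9 mol; ν_F = −1, so ξ = 620.9/1 = 620.9 mol.
Outlet amounts (n = n₀ + ν ξ):
  F: 796 − 1(620.9) = 175.1
  E: 2280 − 1(620.9) = 1659
  D: 0 + 1(620.9) = 620.9
Total out = 175.1 + 1659 + 620.9 = 2455 mol.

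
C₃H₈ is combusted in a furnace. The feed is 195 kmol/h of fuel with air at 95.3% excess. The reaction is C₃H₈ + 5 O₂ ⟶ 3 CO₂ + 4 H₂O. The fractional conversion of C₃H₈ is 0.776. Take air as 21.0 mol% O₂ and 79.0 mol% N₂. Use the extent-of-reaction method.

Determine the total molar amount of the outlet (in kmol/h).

Stoichiometric O₂ = 5 × 195 = 975 kmol/h; O₂ fed = 975 × 1.953 = 1904 kmol/h.
N₂ fed = 1904 × 79/21 = 7163 kmol/h.
Fuel reacted = 0.776 × 195 → ξ = 151.3 kmol/h.
Outlet (n = n₀ + ν ξ):
  C₃H₈: 195 − 1(151.3) = 43.68
  O₂: 1904 − 5(151.3) = 1148
  N₂: 7163 (inert)
  CO₂: 0 + 3(151.3) = 454
  H₂O: 0 + 4(151.3) = 605.3
Total out = 43.68 + 1148 + 7163 + 454 + 605.3 = 9414 kmol/h.

9410 kmol/h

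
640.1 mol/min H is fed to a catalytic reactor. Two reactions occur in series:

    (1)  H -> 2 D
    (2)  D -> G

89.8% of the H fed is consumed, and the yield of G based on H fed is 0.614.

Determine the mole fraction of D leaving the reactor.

0.623

Conversion of H: H consumed = 1ξ₁ = 0.898 × 640.1 → ξ₁ = 574.8 mol/min.
Yield of G: 1ξ₂ / 640.1 = 0.614 → ξ₂ = 393 mol/min.
Outlet amounts (n = n₀ + Σ ν·ξ):
  H: 640.1 − 1(574.8) = 65.29
  D: 0 + 2(574.8) − 1(393) = 756.6
  G: 0 + 1(393) = 393
Total out = 1215 mol/min; y_D = 756.6 / 1215 = 0.6228.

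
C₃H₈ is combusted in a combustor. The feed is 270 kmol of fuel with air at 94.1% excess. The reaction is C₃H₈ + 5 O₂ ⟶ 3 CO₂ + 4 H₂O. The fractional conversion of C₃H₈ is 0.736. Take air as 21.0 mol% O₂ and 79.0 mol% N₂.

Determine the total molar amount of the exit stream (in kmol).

12900 kmol

Stoichiometric O₂ = 5 × 270 = 1350 kmol; O₂ fed = 1350 × 1.941 = 2620 kmol.
N₂ fed = 2620 × 79/21 = 9858 kmol.
Fuel reacted = 0.736 × 270 → ξ = 198.7 kmol.
Outlet (n = n₀ + ν ξ):
  C₃H₈: 270 − 1(198.7) = 71.28
  O₂: 2620 − 5(198.7) = 1627
  N₂: 9858 (inert)
  CO₂: 0 + 3(198.7) = 596.2
  H₂O: 0 + 4(198.7) = 794.9
Total out = 71.28 + 1627 + 9858 + 596.2 + 794.9 = 12950 kmol.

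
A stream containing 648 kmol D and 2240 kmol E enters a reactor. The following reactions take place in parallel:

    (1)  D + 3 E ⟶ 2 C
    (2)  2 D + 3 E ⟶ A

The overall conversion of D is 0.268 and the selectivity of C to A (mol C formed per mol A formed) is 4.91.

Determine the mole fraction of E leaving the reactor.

Conversion of D: D consumed = 0.268 × 648 = 173.7 kmol = 1ξ₁ + 2ξ₂.
Selectivity: 2ξ₁ / (1ξ₂) = 4.91 → ξ₁ = 2.455 ξ₂.
Substitute: (1·2.455 + 2) ξ₂ = 173.7 → ξ₂ = 38.98 kmol, ξ₁ = 95.7 kmol.
Outlet amounts (n = n₀ + Σ ν·ξ):
  D: 648 − 1(95.7) − 2(38.98) = 474.3
  E: 2240 − 3(95.7) − 3(38.98) = 1836
  C: 0 + 2(95.7) = 191.4
  A: 0 + 1(38.98) = 38.98
Total out = 2541 kmol; y_E = 1836 / 2541 = 0.7226.

0.723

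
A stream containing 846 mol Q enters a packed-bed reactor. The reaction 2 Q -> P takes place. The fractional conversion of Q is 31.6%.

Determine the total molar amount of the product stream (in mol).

Q reacted = 0.316 × 846 = 267.3 mol; ν_Q = −2, so ξ = 267.3/2 = 133.7 mol.
Outlet amounts (n = n₀ + ν ξ):
  Q: 846 − 2(133.7) = 578.7
  P: 0 + 1(133.7) = 133.7
Total out = 578.7 + 133.7 = 712.3 mol.

712 mol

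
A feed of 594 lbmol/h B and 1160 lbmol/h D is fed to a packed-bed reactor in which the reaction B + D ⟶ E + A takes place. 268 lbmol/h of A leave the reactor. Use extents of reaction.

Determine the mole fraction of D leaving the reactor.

For A: n = n₀ + 1ξ → 268 = 0 + 1ξ, giving ξ = 268 lbmol/h.
Outlet amounts (n = n₀ + ν ξ):
  B: 594 − 1(268) = 326
  D: 1160 − 1(268) = 892
  E: 0 + 1(268) = 268
  A: 0 + 1(268) = 268
Total out = 1754 lbmol/h; y_D = 892 / 1754 = 0.5086.

0.509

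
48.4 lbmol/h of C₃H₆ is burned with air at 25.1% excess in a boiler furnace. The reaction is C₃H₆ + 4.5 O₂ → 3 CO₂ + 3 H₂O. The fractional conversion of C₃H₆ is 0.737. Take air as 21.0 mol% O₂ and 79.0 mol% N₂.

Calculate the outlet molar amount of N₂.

1020 lbmol/h

Stoichiometric O₂ = 4.5 × 48.4 = 217.8 lbmol/h; O₂ fed = 217.8 × 1.251 = 272.5 lbmol/h.
N₂ fed = 272.5 × 79/21 = 1025 lbmol/h.
Fuel reacted = 0.737 × 48.4 → ξ = 35.67 lbmol/h.
Outlet (n = n₀ + ν ξ):
  C₃H₆: 48.4 − 1(35.67) = 12.73
  O₂: 272.5 − 4.5(35.67) = 111.9
  N₂: 1025 (inert)
  CO₂: 0 + 3(35.67) = 107
  H₂O: 0 + 3(35.67) = 107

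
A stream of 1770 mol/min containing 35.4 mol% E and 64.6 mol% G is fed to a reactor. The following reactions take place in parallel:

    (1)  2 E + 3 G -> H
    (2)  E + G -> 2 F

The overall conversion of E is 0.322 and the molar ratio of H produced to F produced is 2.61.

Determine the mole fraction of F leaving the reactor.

Conversion of E: E consumed = 0.322 × 626.6 = 201.8 mol/min = 2ξ₁ + 1ξ₂.
Selectivity: 1ξ₁ / (2ξ₂) = 2.61 → ξ₁ = 5.22 ξ₂.
Substitute: (2·5.22 + 1) ξ₂ = 201.8 → ξ₂ = 17.64 mol/min, ξ₁ = 92.06 mol/min.
Outlet amounts (n = n₀ + Σ ν·ξ):
  E: 626.6 − 2(92.06) − 1(17.64) = 424.8
  G: 1143 − 3(92.06) − 1(17.64) = 849.6
  H: 0 + 1(92.06) = 92.06
  F: 0 + 2(17.64) = 35.27
Total out = 1402 mol/min; y_F = 35.27 / 1402 = 0.02516.

0.0252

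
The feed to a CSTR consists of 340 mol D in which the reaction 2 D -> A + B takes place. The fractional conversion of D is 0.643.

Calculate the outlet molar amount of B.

109 mol

D reacted = 0.643 × 340 = 218.6 mol; ν_D = −2, so ξ = 218.6/2 = 109.3 mol.
Outlet amounts (n = n₀ + ν ξ):
  D: 340 − 2(109.3) = 121.4
  A: 0 + 1(109.3) = 109.3
  B: 0 + 1(109.3) = 109.3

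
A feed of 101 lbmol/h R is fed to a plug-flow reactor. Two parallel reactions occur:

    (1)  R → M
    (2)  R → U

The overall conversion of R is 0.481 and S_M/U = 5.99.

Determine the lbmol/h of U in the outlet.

6.95 lbmol/h

Conversion of R: R consumed = 0.481 × 101 = 48.58 lbmol/h = 1ξ₁ + 1ξ₂.
Selectivity: 1ξ₁ / (1ξ₂) = 5.99 → ξ₁ = 5.99 ξ₂.
Substitute: (1·5.99 + 1) ξ₂ = 48.58 → ξ₂ = 6.95 lbmol/h, ξ₁ = 41.63 lbmol/h.
Outlet amounts (n = n₀ + Σ ν·ξ):
  R: 101 − 1(41.63) − 1(6.95) = 52.42
  M: 0 + 1(41.63) = 41.63
  U: 0 + 1(6.95) = 6.95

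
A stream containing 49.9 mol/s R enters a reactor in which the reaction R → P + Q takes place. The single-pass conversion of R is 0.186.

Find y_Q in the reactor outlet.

0.157

R reacted = 0.186 × 49.9 = 9.281 mol/s; ν_R = −1, so ξ = 9.281/1 = 9.281 mol/s.
Outlet amounts (n = n₀ + ν ξ):
  R: 49.9 − 1(9.281) = 40.62
  P: 0 + 1(9.281) = 9.281
  Q: 0 + 1(9.281) = 9.281
Total out = 59.18 mol/s; y_Q = 9.281 / 59.18 = 0.1568.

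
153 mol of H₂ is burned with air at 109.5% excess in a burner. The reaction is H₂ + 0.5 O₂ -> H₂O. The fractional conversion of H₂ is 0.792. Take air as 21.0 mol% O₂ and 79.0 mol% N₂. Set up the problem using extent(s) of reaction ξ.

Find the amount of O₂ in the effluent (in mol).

99.7 mol

Stoichiometric O₂ = 0.5 × 153 = 76.5 mol; O₂ fed = 76.5 × 2.095 = 160.3 mol.
N₂ fed = 160.3 × 79/21 = 602.9 mol.
Fuel reacted = 0.792 × 153 → ξ = 121.2 mol.
Outlet (n = n₀ + ν ξ):
  H₂: 153 − 1(121.2) = 31.82
  O₂: 160.3 − 0.5(121.2) = 99.68
  N₂: 602.9 (inert)
  H₂O: 0 + 1(121.2) = 121.2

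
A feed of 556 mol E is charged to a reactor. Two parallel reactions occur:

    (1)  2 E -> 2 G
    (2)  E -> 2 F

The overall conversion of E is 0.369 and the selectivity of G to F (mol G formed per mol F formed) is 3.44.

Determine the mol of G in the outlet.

Conversion of E: E consumed = 0.369 × 556 = 205.2 mol = 2ξ₁ + 1ξ₂.
Selectivity: 2ξ₁ / (2ξ₂) = 3.44 → ξ₁ = 3.44 ξ₂.
Substitute: (2·3.44 + 1) ξ₂ = 205.2 → ξ₂ = 26.04 mol, ξ₁ = 89.56 mol.
Outlet amounts (n = n₀ + Σ ν·ξ):
  E: 556 − 2(89.56) − 1(26.04) = 350.8
  G: 0 + 2(89.56) = 179.1
  F: 0 + 2(26.04) = 52.07

179 mol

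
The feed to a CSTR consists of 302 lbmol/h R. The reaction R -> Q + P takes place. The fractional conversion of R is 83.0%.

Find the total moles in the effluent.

R reacted = 0.83 × 302 = 250.7 lbmol/h; ν_R = −1, so ξ = 250.7/1 = 250.7 lbmol/h.
Outlet amounts (n = n₀ + ν ξ):
  R: 302 − 1(250.7) = 51.34
  Q: 0 + 1(250.7) = 250.7
  P: 0 + 1(250.7) = 250.7
Total out = 51.34 + 250.7 + 250.7 = 552.7 lbmol/h.

553 lbmol/h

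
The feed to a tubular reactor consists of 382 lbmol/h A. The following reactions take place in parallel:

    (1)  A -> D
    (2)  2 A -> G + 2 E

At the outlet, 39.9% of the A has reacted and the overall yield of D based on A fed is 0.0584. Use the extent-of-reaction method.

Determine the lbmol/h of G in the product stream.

65.1 lbmol/h

Yield of D: 1ξ₁ / 382 = 0.0584 → ξ₁ = 22.31 lbmol/h.
Conversion of A: 1ξ₁ + 2ξ₂ = 0.399 × 382 = 152.4 → ξ₂ = 65.05 lbmol/h.
Outlet amounts (n = n₀ + Σ ν·ξ):
  A: 382 − 1(22.31) − 2(65.05) = 229.6
  D: 0 + 1(22.31) = 22.31
  G: 0 + 1(65.05) = 65.05
  E: 0 + 2(65.05) = 130.1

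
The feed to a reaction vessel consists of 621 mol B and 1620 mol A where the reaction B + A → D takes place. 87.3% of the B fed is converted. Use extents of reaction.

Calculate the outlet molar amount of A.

1080 mol

B reacted = 0.873 × 621 = 542.1 mol; ν_B = −1, so ξ = 542.1/1 = 542.1 mol.
Outlet amounts (n = n₀ + ν ξ):
  B: 621 − 1(542.1) = 78.87
  A: 1620 − 1(542.1) = 1078
  D: 0 + 1(542.1) = 542.1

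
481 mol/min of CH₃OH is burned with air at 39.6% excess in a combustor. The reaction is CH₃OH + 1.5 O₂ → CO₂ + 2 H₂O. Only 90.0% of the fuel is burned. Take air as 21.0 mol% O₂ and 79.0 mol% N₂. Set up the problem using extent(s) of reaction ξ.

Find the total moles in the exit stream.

Stoichiometric O₂ = 1.5 × 481 = 721.5 mol/min; O₂ fed = 721.5 × 1.396 = 1007 mol/min.
N₂ fed = 1007 × 79/21 = 3789 mol/min.
Fuel reacted = 0.9 × 481 → ξ = 432.9 mol/min.
Outlet (n = n₀ + ν ξ):
  CH₃OH: 481 − 1(432.9) = 48.1
  O₂: 1007 − 1.5(432.9) = 357.9
  N₂: 3789 (inert)
  CO₂: 0 + 1(432.9) = 432.9
  H₂O: 0 + 2(432.9) = 865.8
Total out = 48.1 + 357.9 + 3789 + 432.9 + 865.8 = 5494 mol/min.

5490 mol/min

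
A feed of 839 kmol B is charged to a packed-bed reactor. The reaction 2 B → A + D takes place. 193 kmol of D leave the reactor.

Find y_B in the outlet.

0.54

For D: n = n₀ + 1ξ → 193 = 0 + 1ξ, giving ξ = 193 kmol.
Outlet amounts (n = n₀ + ν ξ):
  B: 839 − 2(193) = 453
  A: 0 + 1(193) = 193
  D: 0 + 1(193) = 193
Total out = 839 kmol; y_B = 453 / 839 = 0.5399.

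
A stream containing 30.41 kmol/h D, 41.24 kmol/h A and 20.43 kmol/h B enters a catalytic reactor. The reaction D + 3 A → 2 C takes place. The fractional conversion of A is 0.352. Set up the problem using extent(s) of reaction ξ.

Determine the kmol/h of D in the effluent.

25.6 kmol/h

A reacted = 0.352 × 41.24 = 14.52 kmol/h; ν_A = −3, so ξ = 14.52/3 = 4.839 kmol/h.
Outlet amounts (n = n₀ + ν ξ):
  D: 30.41 − 1(4.839) = 25.57
  A: 41.24 − 3(4.839) = 26.72
  C: 0 + 2(4.839) = 9.678
  B: 20.43 (inert)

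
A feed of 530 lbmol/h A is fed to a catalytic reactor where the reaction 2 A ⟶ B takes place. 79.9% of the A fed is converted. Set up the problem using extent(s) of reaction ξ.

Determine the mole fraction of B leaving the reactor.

A reacted = 0.799 × 530 = 423.5 lbmol/h; ν_A = −2, so ξ = 423.5/2 = 211.7 lbmol/h.
Outlet amounts (n = n₀ + ν ξ):
  A: 530 − 2(211.7) = 106.5
  B: 0 + 1(211.7) = 211.7
Total out = 318.3 lbmol/h; y_B = 211.7 / 318.3 = 0.6653.

0.665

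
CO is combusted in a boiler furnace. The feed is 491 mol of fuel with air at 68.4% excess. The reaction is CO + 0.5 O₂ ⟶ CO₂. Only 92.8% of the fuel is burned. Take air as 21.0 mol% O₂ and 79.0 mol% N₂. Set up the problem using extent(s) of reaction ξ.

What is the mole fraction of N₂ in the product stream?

0.697

Stoichiometric O₂ = 0.5 × 491 = 245.5 mol; O₂ fed = 245.5 × 1.684 = 413.4 mol.
N₂ fed = 413.4 × 79/21 = 1555 mol.
Fuel reacted = 0.928 × 491 → ξ = 455.6 mol.
Outlet (n = n₀ + ν ξ):
  CO: 491 − 1(455.6) = 35.35
  O₂: 413.4 − 0.5(455.6) = 185.6
  N₂: 1555 (inert)
  CO₂: 0 + 1(455.6) = 455.6
Total out = 2232 mol; y_N₂ = 1555 / 2232 = 0.6968.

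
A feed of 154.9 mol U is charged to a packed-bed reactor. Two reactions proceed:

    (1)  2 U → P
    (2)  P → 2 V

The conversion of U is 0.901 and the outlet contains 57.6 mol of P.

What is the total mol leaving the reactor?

Conversion of U: U consumed = 2ξ₁ = 0.901 × 154.9 → ξ₁ = 69.78 mol.
P balance: n_P = 0 + 1ξ₁ − 1ξ₂ = 57.6 → ξ₂ = (1·69.78 − 57.6)/1 = 12.18 mol.
Outlet amounts (n = n₀ + Σ ν·ξ):
  U: 154.9 − 2(69.78) = 15.34
  P: 0 + 1(69.78) − 1(12.18) = 57.6
  V: 0 + 2(12.18) = 24.36
Total out = 15.34 + 57.6 + 24.36 = 97.3 mol.

97.3 mol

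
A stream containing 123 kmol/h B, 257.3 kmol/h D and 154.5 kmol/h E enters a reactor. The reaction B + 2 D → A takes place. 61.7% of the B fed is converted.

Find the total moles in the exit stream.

B reacted = 0.617 × 123 = 75.89 kmol/h; ν_B = −1, so ξ = 75.89/1 = 75.89 kmol/h.
Outlet amounts (n = n₀ + ν ξ):
  B: 123 − 1(75.89) = 47.11
  D: 257.3 − 2(75.89) = 105.5
  A: 0 + 1(75.89) = 75.89
  E: 154.5 (inert)
Total out = 47.11 + 105.5 + 75.89 + 154.5 = 383 kmol/h.

383 kmol/h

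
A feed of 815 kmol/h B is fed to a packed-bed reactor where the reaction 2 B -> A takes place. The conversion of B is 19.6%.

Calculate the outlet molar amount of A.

79.9 kmol/h

B reacted = 0.196 × 815 = 159.7 kmol/h; ν_B = −2, so ξ = 159.7/2 = 79.87 kmol/h.
Outlet amounts (n = n₀ + ν ξ):
  B: 815 − 2(79.87) = 655.3
  A: 0 + 1(79.87) = 79.87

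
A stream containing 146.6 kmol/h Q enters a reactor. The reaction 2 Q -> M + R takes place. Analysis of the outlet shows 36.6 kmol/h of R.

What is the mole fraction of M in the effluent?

For R: n = n₀ + 1ξ → 36.6 = 0 + 1ξ, giving ξ = 36.6 kmol/h.
Outlet amounts (n = n₀ + ν ξ):
  Q: 146.6 − 2(36.6) = 73.4
  M: 0 + 1(36.6) = 36.6
  R: 0 + 1(36.6) = 36.6
Total out = 146.6 kmol/h; y_M = 36.6 / 146.6 = 0.2497.

0.25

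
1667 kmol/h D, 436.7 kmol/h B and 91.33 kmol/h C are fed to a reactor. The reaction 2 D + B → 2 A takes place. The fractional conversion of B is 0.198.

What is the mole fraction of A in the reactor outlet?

B reacted = 0.198 × 436.7 = 86.47 kmol/h; ν_B = −1, so ξ = 86.47/1 = 86.47 kmol/h.
Outlet amounts (n = n₀ + ν ξ):
  D: 1667 − 2(86.47) = 1494
  B: 436.7 − 1(86.47) = 350.2
  A: 0 + 2(86.47) = 172.9
  C: 91.33 (inert)
Total out = 2109 kmol/h; y_A = 172.9 / 2109 = 0.08201.

0.082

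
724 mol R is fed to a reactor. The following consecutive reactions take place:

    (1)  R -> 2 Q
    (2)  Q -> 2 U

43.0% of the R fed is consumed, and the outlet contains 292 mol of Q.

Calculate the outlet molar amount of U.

Conversion of R: R consumed = 1ξ₁ = 0.43 × 724 → ξ₁ = 311.3 mol.
Q balance: n_Q = 0 + 2ξ₁ − 1ξ₂ = 292 → ξ₂ = (2·311.3 − 292)/1 = 330.6 mol.
Outlet amounts (n = n₀ + Σ ν·ξ):
  R: 724 − 1(311.3) = 412.7
  Q: 0 + 2(311.3) − 1(330.6) = 292
  U: 0 + 2(330.6) = 661.3

661 mol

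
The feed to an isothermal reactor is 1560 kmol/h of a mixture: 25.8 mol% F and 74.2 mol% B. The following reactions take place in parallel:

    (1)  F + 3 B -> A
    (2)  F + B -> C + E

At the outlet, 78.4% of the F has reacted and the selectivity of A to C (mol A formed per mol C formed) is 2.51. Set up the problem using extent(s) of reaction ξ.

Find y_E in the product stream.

Conversion of F: F consumed = 0.784 × 402.5 = 315.5 kmol/h = 1ξ₁ + 1ξ₂.
Selectivity: 1ξ₁ / (1ξ₂) = 2.51 → ξ₁ = 2.51 ξ₂.
Substitute: (1·2.51 + 1) ξ₂ = 315.5 → ξ₂ = 89.9 kmol/h, ξ₁ = 225.6 kmol/h.
Outlet amounts (n = n₀ + Σ ν·ξ):
  F: 402.5 − 1(225.6) − 1(89.9) = 86.94
  B: 1158 − 3(225.6) − 1(89.9) = 390.7
  A: 0 + 1(225.6) = 225.6
  C: 0 + 1(89.9) = 89.9
  E: 0 + 1(89.9) = 89.9
Total out = 883.1 kmol/h; y_E = 89.9 / 883.1 = 0.1018.

0.102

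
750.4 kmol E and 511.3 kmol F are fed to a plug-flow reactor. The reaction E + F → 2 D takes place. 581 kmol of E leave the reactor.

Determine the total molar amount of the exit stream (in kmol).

1260 kmol

For E: n = n₀ − 1ξ → 581 = 750.4 − 1ξ, giving ξ = 169.4 kmol.
Outlet amounts (n = n₀ + ν ξ):
  E: 750.4 − 1(169.4) = 581
  F: 511.3 − 1(169.4) = 341.9
  D: 0 + 2(169.4) = 338.8
Total out = 581 + 341.9 + 338.8 = 1262 kmol.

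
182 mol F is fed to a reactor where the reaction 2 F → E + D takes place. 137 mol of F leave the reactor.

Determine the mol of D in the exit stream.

22.5 mol

For F: n = n₀ − 2ξ → 137 = 182 − 2ξ, giving ξ = 22.5 mol.
Outlet amounts (n = n₀ + ν ξ):
  F: 182 − 2(22.5) = 137
  E: 0 + 1(22.5) = 22.5
  D: 0 + 1(22.5) = 22.5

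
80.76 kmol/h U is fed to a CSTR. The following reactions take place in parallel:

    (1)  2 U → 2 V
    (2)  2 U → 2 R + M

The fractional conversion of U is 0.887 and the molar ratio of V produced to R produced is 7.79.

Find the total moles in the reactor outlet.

84.8 kmol/h

Conversion of U: U consumed = 0.887 × 80.76 = 71.63 kmol/h = 2ξ₁ + 2ξ₂.
Selectivity: 2ξ₁ / (2ξ₂) = 7.79 → ξ₁ = 7.79 ξ₂.
Substitute: (2·7.79 + 2) ξ₂ = 71.63 → ξ₂ = 4.075 kmol/h, ξ₁ = 31.74 kmol/h.
Outlet amounts (n = n₀ + Σ ν·ξ):
  U: 80.76 − 2(31.74) − 2(4.075) = 9.126
  V: 0 + 2(31.74) = 63.48
  R: 0 + 2(4.075) = 8.15
  M: 0 + 1(4.075) = 4.075
Total out = 9.126 + 63.48 + 8.15 + 4.075 = 84.83 kmol/h.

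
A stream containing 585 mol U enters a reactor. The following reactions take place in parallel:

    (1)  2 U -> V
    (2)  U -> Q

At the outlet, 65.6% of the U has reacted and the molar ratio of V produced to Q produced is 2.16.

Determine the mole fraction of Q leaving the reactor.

Conversion of U: U consumed = 0.656 × 585 = 383.8 mol = 2ξ₁ + 1ξ₂.
Selectivity: 1ξ₁ / (1ξ₂) = 2.16 → ξ₁ = 2.16 ξ₂.
Substitute: (2·2.16 + 1) ξ₂ = 383.8 → ξ₂ = 72.14 mol, ξ₁ = 155.8 mol.
Outlet amounts (n = n₀ + Σ ν·ξ):
  U: 585 − 2(155.8) − 1(72.14) = 201.2
  V: 0 + 1(155.8) = 155.8
  Q: 0 + 1(72.14) = 72.14
Total out = 429.2 mol; y_Q = 72.14 / 429.2 = 0.1681.

0.168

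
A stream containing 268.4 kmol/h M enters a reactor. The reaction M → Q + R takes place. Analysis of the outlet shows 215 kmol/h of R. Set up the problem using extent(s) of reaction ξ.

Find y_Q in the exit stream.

0.445

For R: n = n₀ + 1ξ → 215 = 0 + 1ξ, giving ξ = 215 kmol/h.
Outlet amounts (n = n₀ + ν ξ):
  M: 268.4 − 1(215) = 53.4
  Q: 0 + 1(215) = 215
  R: 0 + 1(215) = 215
Total out = 483.4 kmol/h; y_Q = 215 / 483.4 = 0.4448.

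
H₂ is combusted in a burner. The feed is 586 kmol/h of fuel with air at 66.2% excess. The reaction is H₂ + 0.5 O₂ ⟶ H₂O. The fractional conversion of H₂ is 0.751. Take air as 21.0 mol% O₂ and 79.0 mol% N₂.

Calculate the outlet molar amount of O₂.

Stoichiometric O₂ = 0.5 × 586 = 293 kmol/h; O₂ fed = 293 × 1.662 = 487 kmol/h.
N₂ fed = 487 × 79/21 = 1832 kmol/h.
Fuel reacted = 0.751 × 586 → ξ = 440.1 kmol/h.
Outlet (n = n₀ + ν ξ):
  H₂: 586 − 1(440.1) = 145.9
  O₂: 487 − 0.5(440.1) = 266.9
  N₂: 1832 (inert)
  H₂O: 0 + 1(440.1) = 440.1

267 kmol/h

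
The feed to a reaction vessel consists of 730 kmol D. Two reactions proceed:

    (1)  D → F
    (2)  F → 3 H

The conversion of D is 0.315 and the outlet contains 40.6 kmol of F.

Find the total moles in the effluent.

Conversion of D: D consumed = 1ξ₁ = 0.315 × 730 → ξ₁ = 229.9 kmol.
F balance: n_F = 0 + 1ξ₁ − 1ξ₂ = 40.6 → ξ₂ = (1·229.9 − 40.6)/1 = 189.3 kmol.
Outlet amounts (n = n₀ + Σ ν·ξ):
  D: 730 − 1(229.9) = 500.1
  F: 0 + 1(229.9) − 1(189.3) = 40.6
  H: 0 + 3(189.3) = 568
Total out = 500.1 + 40.6 + 568 = 1109 kmol.

1110 kmol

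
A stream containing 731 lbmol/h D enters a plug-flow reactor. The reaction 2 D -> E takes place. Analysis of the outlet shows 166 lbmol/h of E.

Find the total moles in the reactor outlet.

565 lbmol/h

For E: n = n₀ + 1ξ → 166 = 0 + 1ξ, giving ξ = 166 lbmol/h.
Outlet amounts (n = n₀ + ν ξ):
  D: 731 − 2(166) = 399
  E: 0 + 1(166) = 166
Total out = 399 + 166 = 565 lbmol/h.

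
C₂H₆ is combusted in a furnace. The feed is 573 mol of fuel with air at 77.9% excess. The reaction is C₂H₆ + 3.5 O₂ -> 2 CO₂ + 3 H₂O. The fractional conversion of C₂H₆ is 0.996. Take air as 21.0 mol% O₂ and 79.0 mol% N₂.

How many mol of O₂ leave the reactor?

Stoichiometric O₂ = 3.5 × 573 = 2006 mol; O₂ fed = 2006 × 1.779 = 3568 mol.
N₂ fed = 3568 × 79/21 = 13420 mol.
Fuel reacted = 0.996 × 573 → ξ = 570.7 mol.
Outlet (n = n₀ + ν ξ):
  C₂H₆: 573 − 1(570.7) = 2.292
  O₂: 3568 − 3.5(570.7) = 1570
  N₂: 13420 (inert)
  CO₂: 0 + 2(570.7) = 1141
  H₂O: 0 + 3(570.7) = 1712

1570 mol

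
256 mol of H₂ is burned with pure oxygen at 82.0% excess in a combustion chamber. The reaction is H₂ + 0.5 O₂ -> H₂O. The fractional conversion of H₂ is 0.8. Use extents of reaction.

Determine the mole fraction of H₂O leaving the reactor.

Stoichiometric O₂ = 0.5 × 256 = 128 mol; O₂ fed = 128 × 1.820 = 233 mol.
Fuel reacted = 0.8 × 256 → ξ = 204.8 mol.
Outlet (n = n₀ + ν ξ):
  H₂: 256 − 1(204.8) = 51.2
  O₂: 233 − 0.5(204.8) = 130.6
  H₂O: 0 + 1(204.8) = 204.8
Total out = 386.6 mol; y_H₂O = 204.8 / 386.6 = 0.5298.

0.53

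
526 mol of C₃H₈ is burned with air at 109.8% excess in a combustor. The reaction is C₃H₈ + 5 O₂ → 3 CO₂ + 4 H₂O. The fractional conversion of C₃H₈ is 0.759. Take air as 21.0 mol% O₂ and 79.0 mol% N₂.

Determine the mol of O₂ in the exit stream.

Stoichiometric O₂ = 5 × 526 = 2630 mol; O₂ fed = 2630 × 2.098 = 5518 mol.
N₂ fed = 5518 × 79/21 = 20760 mol.
Fuel reacted = 0.759 × 526 → ξ = 399.2 mol.
Outlet (n = n₀ + ν ξ):
  C₃H₈: 526 − 1(399.2) = 126.8
  O₂: 5518 − 5(399.2) = 3522
  N₂: 20760 (inert)
  CO₂: 0 + 3(399.2) = 1198
  H₂O: 0 + 4(399.2) = 1597

3520 mol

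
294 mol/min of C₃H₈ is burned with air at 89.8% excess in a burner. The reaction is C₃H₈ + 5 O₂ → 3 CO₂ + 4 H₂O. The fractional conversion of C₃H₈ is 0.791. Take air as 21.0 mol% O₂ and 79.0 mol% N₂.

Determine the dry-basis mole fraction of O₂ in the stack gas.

0.126

Stoichiometric O₂ = 5 × 294 = 1470 mol/min; O₂ fed = 1470 × 1.898 = 2790 mol/min.
N₂ fed = 2790 × 79/21 = 10500 mol/min.
Fuel reacted = 0.791 × 294 → ξ = 232.6 mol/min.
Outlet (n = n₀ + ν ξ):
  C₃H₈: 294 − 1(232.6) = 61.45
  O₂: 2790 − 5(232.6) = 1627
  N₂: 10500 (inert)
  CO₂: 0 + 3(232.6) = 697.7
  H₂O: 0 + 4(232.6) = 930.2
Dry total = 12880 mol/min; y_O₂ (dry) = 1627 / 12880 = 0.1263.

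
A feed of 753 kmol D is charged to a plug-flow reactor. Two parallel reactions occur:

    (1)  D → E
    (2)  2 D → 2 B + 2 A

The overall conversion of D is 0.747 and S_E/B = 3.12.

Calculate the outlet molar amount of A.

137 kmol

Conversion of D: D consumed = 0.747 × 753 = 562.5 kmol = 1ξ₁ + 2ξ₂.
Selectivity: 1ξ₁ / (2ξ₂) = 3.12 → ξ₁ = 6.24 ξ₂.
Substitute: (1·6.24 + 2) ξ₂ = 562.5 → ξ₂ = 68.26 kmol, ξ₁ = 426 kmol.
Outlet amounts (n = n₀ + Σ ν·ξ):
  D: 753 − 1(426) − 2(68.26) = 190.5
  E: 0 + 1(426) = 426
  B: 0 + 2(68.26) = 136.5
  A: 0 + 2(68.26) = 136.5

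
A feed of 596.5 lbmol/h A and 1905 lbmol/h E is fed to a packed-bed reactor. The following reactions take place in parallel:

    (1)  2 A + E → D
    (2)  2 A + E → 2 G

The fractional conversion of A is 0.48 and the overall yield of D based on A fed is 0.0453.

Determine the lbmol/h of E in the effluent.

Yield of D: 1ξ₁ / 596.5 = 0.0453 → ξ₁ = 27.02 lbmol/h.
Conversion of A: 2ξ₁ + 2ξ₂ = 0.48 × 596.5 = 286.3 → ξ₂ = 116.1 lbmol/h.
Outlet amounts (n = n₀ + Σ ν·ξ):
  A: 596.5 − 2(27.02) − 2(116.1) = 310.2
  E: 1905 − 1(27.02) − 1(116.1) = 1762
  D: 0 + 1(27.02) = 27.02
  G: 0 + 2(116.1) = 232.3

1760 lbmol/h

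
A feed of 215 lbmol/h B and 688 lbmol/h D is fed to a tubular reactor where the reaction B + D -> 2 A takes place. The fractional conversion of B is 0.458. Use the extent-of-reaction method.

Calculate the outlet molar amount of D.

590 lbmol/h

B reacted = 0.458 × 215 = 98.47 lbmol/h; ν_B = −1, so ξ = 98.47/1 = 98.47 lbmol/h.
Outlet amounts (n = n₀ + ν ξ):
  B: 215 − 1(98.47) = 116.5
  D: 688 − 1(98.47) = 589.5
  A: 0 + 2(98.47) = 196.9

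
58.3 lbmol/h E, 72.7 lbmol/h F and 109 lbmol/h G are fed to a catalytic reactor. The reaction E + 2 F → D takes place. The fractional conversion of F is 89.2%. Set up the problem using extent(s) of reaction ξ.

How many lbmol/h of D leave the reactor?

32.4 lbmol/h

F reacted = 0.892 × 72.7 = 64.85 lbmol/h; ν_F = −2, so ξ = 64.85/2 = 32.42 lbmol/h.
Outlet amounts (n = n₀ + ν ξ):
  E: 58.3 − 1(32.42) = 25.88
  F: 72.7 − 2(32.42) = 7.852
  D: 0 + 1(32.42) = 32.42
  G: 109 (inert)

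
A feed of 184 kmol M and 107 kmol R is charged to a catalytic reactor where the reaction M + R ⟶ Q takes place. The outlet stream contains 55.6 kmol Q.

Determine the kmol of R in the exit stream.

For Q: n = n₀ + 1ξ → 55.6 = 0 + 1ξ, giving ξ = 55.6 kmol.
Outlet amounts (n = n₀ + ν ξ):
  M: 184 − 1(55.6) = 128.4
  R: 107 − 1(55.6) = 51.4
  Q: 0 + 1(55.6) = 55.6

51.4 kmol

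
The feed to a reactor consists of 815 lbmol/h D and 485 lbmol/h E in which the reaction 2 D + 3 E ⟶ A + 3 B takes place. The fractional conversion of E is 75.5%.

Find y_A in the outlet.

E reacted = 0.755 × 485 = 366.2 lbmol/h; ν_E = −3, so ξ = 366.2/3 = 122.1 lbmol/h.
Outlet amounts (n = n₀ + ν ξ):
  D: 815 − 2(122.1) = 570.9
  E: 485 − 3(122.1) = 118.8
  A: 0 + 1(122.1) = 122.1
  B: 0 + 3(122.1) = 366.2
Total out = 1178 lbmol/h; y_A = 122.1 / 1178 = 0.1036.

0.104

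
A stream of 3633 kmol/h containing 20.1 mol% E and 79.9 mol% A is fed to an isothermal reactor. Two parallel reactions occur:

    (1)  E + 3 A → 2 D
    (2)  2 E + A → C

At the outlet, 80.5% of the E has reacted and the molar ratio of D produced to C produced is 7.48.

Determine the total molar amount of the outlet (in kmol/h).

Conversion of E: E consumed = 0.805 × 730.2 = 587.8 kmol/h = 1ξ₁ + 2ξ₂.
Selectivity: 2ξ₁ / (1ξ₂) = 7.48 → ξ₁ = 3.74 ξ₂.
Substitute: (1·3.74 + 2) ξ₂ = 587.8 → ξ₂ = 102.4 kmol/h, ξ₁ = 383 kmol/h.
Outlet amounts (n = n₀ + Σ ν·ξ):
  E: 730.2 − 1(383) − 2(102.4) = 142.4
  A: 2903 − 3(383) − 1(102.4) = 1651
  D: 0 + 2(383) = 766
  C: 0 + 1(102.4) = 102.4
Total out = 142.4 + 1651 + 766 + 102.4 = 2662 kmol/h.

2660 kmol/h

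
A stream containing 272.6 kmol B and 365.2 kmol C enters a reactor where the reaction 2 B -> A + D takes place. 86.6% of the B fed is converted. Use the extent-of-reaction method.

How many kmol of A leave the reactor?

118 kmol

B reacted = 0.866 × 272.6 = 236.1 kmol; ν_B = −2, so ξ = 236.1/2 = 118 kmol.
Outlet amounts (n = n₀ + ν ξ):
  B: 272.6 − 2(118) = 36.53
  A: 0 + 1(118) = 118
  D: 0 + 1(118) = 118
  C: 365.2 (inert)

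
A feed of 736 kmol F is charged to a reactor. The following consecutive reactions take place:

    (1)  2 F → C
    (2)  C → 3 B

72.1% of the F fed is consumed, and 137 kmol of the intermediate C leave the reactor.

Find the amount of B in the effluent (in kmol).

Conversion of F: F consumed = 2ξ₁ = 0.721 × 736 → ξ₁ = 265.3 kmol.
C balance: n_C = 0 + 1ξ₁ − 1ξ₂ = 137 → ξ₂ = (1·265.3 − 137)/1 = 128.3 kmol.
Outlet amounts (n = n₀ + Σ ν·ξ):
  F: 736 − 2(265.3) = 205.3
  C: 0 + 1(265.3) − 1(128.3) = 137
  B: 0 + 3(128.3) = 385

385 kmol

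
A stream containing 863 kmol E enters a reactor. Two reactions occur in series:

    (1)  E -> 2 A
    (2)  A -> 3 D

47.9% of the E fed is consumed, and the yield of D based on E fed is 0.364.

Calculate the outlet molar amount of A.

Conversion of E: E consumed = 1ξ₁ = 0.479 × 863 → ξ₁ = 413.4 kmol.
Yield of D: 3ξ₂ / 863 = 0.364 → ξ₂ = 104.7 kmol.
Outlet amounts (n = n₀ + Σ ν·ξ):
  E: 863 − 1(413.4) = 449.6
  A: 0 + 2(413.4) − 1(104.7) = 722
  D: 0 + 3(104.7) = 314.1

722 kmol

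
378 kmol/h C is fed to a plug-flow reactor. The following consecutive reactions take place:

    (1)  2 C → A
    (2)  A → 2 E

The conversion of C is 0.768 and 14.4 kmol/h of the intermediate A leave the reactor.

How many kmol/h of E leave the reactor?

Conversion of C: C consumed = 2ξ₁ = 0.768 × 378 → ξ₁ = 145.2 kmol/h.
A balance: n_A = 0 + 1ξ₁ − 1ξ₂ = 14.4 → ξ₂ = (1·145.2 − 14.4)/1 = 130.8 kmol/h.
Outlet amounts (n = n₀ + Σ ν·ξ):
  C: 378 − 2(145.2) = 87.7
  A: 0 + 1(145.2) − 1(130.8) = 14.4
  E: 0 + 2(130.8) = 261.5

262 kmol/h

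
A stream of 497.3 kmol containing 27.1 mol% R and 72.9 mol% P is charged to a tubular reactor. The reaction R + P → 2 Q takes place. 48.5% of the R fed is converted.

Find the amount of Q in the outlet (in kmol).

R reacted = 0.485 × 134.8 = 65.36 kmol; ν_R = −1, so ξ = 65.36/1 = 65.36 kmol.
Outlet amounts (n = n₀ + ν ξ):
  R: 134.8 − 1(65.36) = 69.41
  P: 362.5 − 1(65.36) = 297.2
  Q: 0 + 2(65.36) = 130.7

131 kmol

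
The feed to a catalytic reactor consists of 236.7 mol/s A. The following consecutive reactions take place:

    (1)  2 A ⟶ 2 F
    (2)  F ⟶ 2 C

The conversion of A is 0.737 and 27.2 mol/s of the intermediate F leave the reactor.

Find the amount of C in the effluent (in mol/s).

294 mol/s

Conversion of A: A consumed = 2ξ₁ = 0.737 × 236.7 → ξ₁ = 87.22 mol/s.
F balance: n_F = 0 + 2ξ₁ − 1ξ₂ = 27.2 → ξ₂ = (2·87.22 − 27.2)/1 = 147.2 mol/s.
Outlet amounts (n = n₀ + Σ ν·ξ):
  A: 236.7 − 2(87.22) = 62.25
  F: 0 + 2(87.22) − 1(147.2) = 27.2
  C: 0 + 2(147.2) = 294.5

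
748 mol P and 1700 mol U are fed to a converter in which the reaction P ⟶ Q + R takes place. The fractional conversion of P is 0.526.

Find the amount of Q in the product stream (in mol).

P reacted = 0.526 × 748 = 393.4 mol; ν_P = −1, so ξ = 393.4/1 = 393.4 mol.
Outlet amounts (n = n₀ + ν ξ):
  P: 748 − 1(393.4) = 354.6
  Q: 0 + 1(393.4) = 393.4
  R: 0 + 1(393.4) = 393.4
  U: 1700 (inert)

393 mol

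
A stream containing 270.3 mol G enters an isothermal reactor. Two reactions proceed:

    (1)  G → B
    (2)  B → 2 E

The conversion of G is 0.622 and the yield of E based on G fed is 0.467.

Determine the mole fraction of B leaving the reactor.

Conversion of G: G consumed = 1ξ₁ = 0.622 × 270.3 → ξ₁ = 168.1 mol.
Yield of E: 2ξ₂ / 270.3 = 0.467 → ξ₂ = 63.12 mol.
Outlet amounts (n = n₀ + Σ ν·ξ):
  G: 270.3 − 1(168.1) = 102.2
  B: 0 + 1(168.1) − 1(63.12) = 105
  E: 0 + 2(63.12) = 126.2
Total out = 333.4 mol; y_B = 105 / 333.4 = 0.315.

0.315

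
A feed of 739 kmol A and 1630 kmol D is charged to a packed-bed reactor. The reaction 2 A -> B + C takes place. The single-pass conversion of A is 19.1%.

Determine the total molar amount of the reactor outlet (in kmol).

A reacted = 0.191 × 739 = 141.1 kmol; ν_A = −2, so ξ = 141.1/2 = 70.57 kmol.
Outlet amounts (n = n₀ + ν ξ):
  A: 739 − 2(70.57) = 597.9
  B: 0 + 1(70.57) = 70.57
  C: 0 + 1(70.57) = 70.57
  D: 1630 (inert)
Total out = 597.9 + 70.57 + 70.57 + 1630 = 2369 kmol.

2370 kmol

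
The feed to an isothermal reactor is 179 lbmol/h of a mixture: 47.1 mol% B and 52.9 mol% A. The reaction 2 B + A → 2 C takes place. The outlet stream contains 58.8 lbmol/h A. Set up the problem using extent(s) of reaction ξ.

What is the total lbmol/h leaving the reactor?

For A: n = n₀ − 1ξ → 58.8 = 94.69 − 1ξ, giving ξ = 35.89 lbmol/h.
Outlet amounts (n = n₀ + ν ξ):
  B: 84.31 − 2(35.89) = 12.53
  A: 94.69 − 1(35.89) = 58.8
  C: 0 + 2(35.89) = 71.78
Total out = 12.53 + 58.8 + 71.78 = 143.1 lbmol/h.

143 lbmol/h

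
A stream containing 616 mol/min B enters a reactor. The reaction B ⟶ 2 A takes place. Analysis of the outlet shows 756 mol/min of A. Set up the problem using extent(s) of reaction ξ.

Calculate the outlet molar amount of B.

For A: n = n₀ + 2ξ → 756 = 0 + 2ξ, giving ξ = 378 mol/min.
Outlet amounts (n = n₀ + ν ξ):
  B: 616 − 1(378) = 238
  A: 0 + 2(378) = 756

238 mol/min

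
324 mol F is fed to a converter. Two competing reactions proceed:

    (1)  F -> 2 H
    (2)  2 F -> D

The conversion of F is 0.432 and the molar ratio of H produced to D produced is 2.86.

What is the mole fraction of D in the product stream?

0.119

Conversion of F: F consumed = 0.432 × 324 = 140 mol = 1ξ₁ + 2ξ₂.
Selectivity: 2ξ₁ / (1ξ₂) = 2.86 → ξ₁ = 1.43 ξ₂.
Substitute: (1·1.43 + 2) ξ₂ = 140 → ξ₂ = 40.81 mol, ξ₁ = 58.35 mol.
Outlet amounts (n = n₀ + Σ ν·ξ):
  F: 324 − 1(58.35) − 2(40.81) = 184
  H: 0 + 2(58.35) = 116.7
  D: 0 + 1(40.81) = 40.81
Total out = 341.5 mol; y_D = 40.81 / 341.5 = 0.1195.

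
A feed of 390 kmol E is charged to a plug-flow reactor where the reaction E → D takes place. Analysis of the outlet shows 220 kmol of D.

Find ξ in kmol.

ξ = 220 kmol

For D: n = n₀ + 1ξ → 220 = 0 + 1ξ, giving ξ = 220 kmol.
Outlet amounts (n = n₀ + ν ξ):
  E: 390 − 1(220) = 170
  D: 0 + 1(220) = 220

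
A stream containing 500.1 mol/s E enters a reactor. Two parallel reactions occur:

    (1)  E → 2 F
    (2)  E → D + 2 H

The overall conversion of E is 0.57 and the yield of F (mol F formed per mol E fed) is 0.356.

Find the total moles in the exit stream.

981 mol/s

Yield of F: 2ξ₁ / 500.1 = 0.356 → ξ₁ = 89.02 mol/s.
Conversion of E: 1ξ₁ + 1ξ₂ = 0.57 × 500.1 = 285.1 → ξ₂ = 196 mol/s.
Outlet amounts (n = n₀ + Σ ν·ξ):
  E: 500.1 − 1(89.02) − 1(196) = 215
  F: 0 + 2(89.02) = 178
  D: 0 + 1(196) = 196
  H: 0 + 2(196) = 392.1
Total out = 215 + 178 + 196 + 392.1 = 981.2 mol/s.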